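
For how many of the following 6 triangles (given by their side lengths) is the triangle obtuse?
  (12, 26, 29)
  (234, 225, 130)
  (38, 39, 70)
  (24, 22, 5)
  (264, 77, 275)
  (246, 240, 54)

(12,26,29): 12²+26² = 820 < 841 = 29² → obtuse
(234,225,130): 130²+225² = 67525 > 54756 = 234² → acute
(38,39,70): 38²+39² = 2965 < 4900 = 70² → obtuse
(24,22,5): 5²+22² = 509 < 576 = 24² → obtuse
(264,77,275): 77²+264² = 75625 = 275² → right
(246,240,54): 54²+240² = 60516 = 246² → right
3 of the 6 are obtuse.

3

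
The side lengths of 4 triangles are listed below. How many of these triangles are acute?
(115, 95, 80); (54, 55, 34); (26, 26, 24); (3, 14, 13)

3

(115,95,80): 80²+95² = 15425 > 13225 = 115² → acute
(54,55,34): 34²+54² = 4072 > 3025 = 55² → acute
(26,26,24): 24²+26² = 1252 > 676 = 26² → acute
(3,14,13): 3²+13² = 178 < 196 = 14² → obtuse
3 of the 4 are acute.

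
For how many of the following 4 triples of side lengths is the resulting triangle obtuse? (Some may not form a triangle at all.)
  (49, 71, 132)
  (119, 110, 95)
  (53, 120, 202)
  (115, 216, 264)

1

(49,71,132): 49+71 ≤ 132, not a triangle
(119,110,95): 95²+110² = 21125 > 14161 = 119² → acute
(53,120,202): 53+120 ≤ 202, not a triangle
(115,216,264): 115²+216² = 59881 < 69696 = 264² → obtuse
1 of the 4 is obtuse.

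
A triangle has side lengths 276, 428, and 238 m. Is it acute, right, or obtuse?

obtuse

Compare the square of the longest side to the sum of squares of the other two: 238² + 276² = 132820 < 183184 = 428².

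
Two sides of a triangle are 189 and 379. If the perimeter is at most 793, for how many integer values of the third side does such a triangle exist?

35

Triangle inequality: 190 < x < 568. Perimeter ≤ 793 gives x ≤ 793 − 189 − 379 = 225.
So 190 < x ≤ 225; integers 191 through 225: 35 values.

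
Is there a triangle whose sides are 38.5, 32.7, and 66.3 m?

The longest side is 66.3, and the other two sum to 71.2.
Since 71.2 > 66.3, the triangle inequality holds.

Yes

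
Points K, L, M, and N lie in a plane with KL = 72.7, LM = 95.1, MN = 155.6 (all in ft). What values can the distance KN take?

0 ≤ KN ≤ 323.4 ft

The maximum is all hops collinear in one direction: 72.7 + 95.1 + 155.6 = 323.4.
The longest hop is 155.6; the others sum to 167.8. Since 155.6 ≤ 167.8, the path can fold back on itself completely, so the minimum distance is 0.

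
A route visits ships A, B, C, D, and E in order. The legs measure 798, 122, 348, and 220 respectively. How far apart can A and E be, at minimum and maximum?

108 ≤ AE ≤ 1488

The maximum is all hops collinear in one direction: 798 + 122 + 348 + 220 = 1488.
The longest hop is 798; the others sum to 690. Folding the others back against it leaves at least 798 − 690 = 108.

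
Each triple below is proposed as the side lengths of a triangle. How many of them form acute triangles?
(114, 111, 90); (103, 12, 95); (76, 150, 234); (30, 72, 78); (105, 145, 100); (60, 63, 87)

(114,111,90): 90²+111² = 20421 > 12996 = 114² → acute
(103,12,95): 12²+95² = 9169 < 10609 = 103² → obtuse
(76,150,234): 76+150 ≤ 234, not a triangle
(30,72,78): 30²+72² = 6084 = 78² → right
(105,145,100): 100²+105² = 21025 = 145² → right
(60,63,87): 60²+63² = 7569 = 87² → right
1 of the 6 is acute.

1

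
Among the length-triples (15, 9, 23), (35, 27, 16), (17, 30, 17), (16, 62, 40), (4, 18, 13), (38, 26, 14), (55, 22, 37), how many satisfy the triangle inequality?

(9,15,23): 9+15 > 23 → valid
(16,27,35): 16+27 > 35 → valid
(17,17,30): 17+17 > 30 → valid
(16,40,62): 16+40 ≤ 62 → not valid
(4,13,18): 4+13 ≤ 18 → not valid
(14,26,38): 14+26 > 38 → valid
(22,37,55): 22+37 > 55 → valid
5 of the 7 triples form a triangle.

5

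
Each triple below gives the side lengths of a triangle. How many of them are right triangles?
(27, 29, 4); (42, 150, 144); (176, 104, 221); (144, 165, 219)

2

(27,29,4): 4²+27² = 745 < 841 = 29² → obtuse
(42,150,144): 42²+144² = 22500 = 150² → right
(176,104,221): 104²+176² = 41792 < 48841 = 221² → obtuse
(144,165,219): 144²+165² = 47961 = 219² → right
2 of the 4 are right.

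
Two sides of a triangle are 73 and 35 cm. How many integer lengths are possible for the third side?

The third side lies in the open interval (38, 108).
Integers from 39 to 107 inclusive: 107 − 39 + 1 = 69.

69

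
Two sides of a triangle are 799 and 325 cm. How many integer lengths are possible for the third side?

The third side lies in the open interval (474, 1124).
Integers from 475 to 1123 inclusive: 1123 − 475 + 1 = 649.

649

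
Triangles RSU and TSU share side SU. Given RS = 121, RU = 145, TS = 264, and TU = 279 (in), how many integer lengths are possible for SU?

241

From triangle RSU: 24 < SU < 266.
From triangle TSU: 15 < SU < 543.
Intersection: 24 < SU < 266, so integers 25 through 265: 241 values.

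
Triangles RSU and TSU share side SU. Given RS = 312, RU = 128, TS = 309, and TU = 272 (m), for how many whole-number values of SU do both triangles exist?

255

From triangle RSU: 184 < SU < 440.
From triangle TSU: 37 < SU < 581.
Intersection: 184 < SU < 440, so integers 185 through 439: 255 values.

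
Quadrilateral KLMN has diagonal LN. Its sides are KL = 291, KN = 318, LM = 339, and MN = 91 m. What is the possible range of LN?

From triangle KLN: |291 − 318| < LN < 291 + 318, i.e. 27 < LN < 609.
From triangle MLN: 248 < LN < 430.
Both must hold, so LN lies in the intersection.

248 < LN < 430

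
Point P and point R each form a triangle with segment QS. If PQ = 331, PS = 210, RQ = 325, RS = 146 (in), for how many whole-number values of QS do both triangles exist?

From triangle PQS: 121 < QS < 541.
From triangle RQS: 179 < QS < 471.
Intersection: 179 < QS < 471, so integers 180 through 470: 291 values.

291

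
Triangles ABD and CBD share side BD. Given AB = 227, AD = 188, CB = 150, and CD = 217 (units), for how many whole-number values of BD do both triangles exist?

From triangle ABD: 39 < BD < 415.
From triangle CBD: 67 < BD < 367.
Intersection: 67 < BD < 367, so integers 68 through 366: 299 values.

299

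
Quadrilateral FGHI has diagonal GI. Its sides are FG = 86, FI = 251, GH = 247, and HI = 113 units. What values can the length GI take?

165 < GI < 337

From triangle FGI: |86 − 251| < GI < 86 + 251, i.e. 165 < GI < 337.
From triangle HGI: 134 < GI < 360.
Both must hold, so GI lies in the intersection.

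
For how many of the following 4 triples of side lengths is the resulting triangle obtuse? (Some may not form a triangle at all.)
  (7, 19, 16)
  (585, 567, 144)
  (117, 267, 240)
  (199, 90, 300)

(7,19,16): 7²+16² = 305 < 361 = 19² → obtuse
(585,567,144): 144²+567² = 342225 = 585² → right
(117,267,240): 117²+240² = 71289 = 267² → right
(199,90,300): 90+199 ≤ 300, not a triangle
1 of the 4 is obtuse.

1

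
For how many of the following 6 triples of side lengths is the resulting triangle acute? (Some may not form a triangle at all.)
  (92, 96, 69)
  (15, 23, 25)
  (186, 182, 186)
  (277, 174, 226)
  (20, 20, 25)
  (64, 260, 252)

(92,96,69): 69²+92² = 13225 > 9216 = 96² → acute
(15,23,25): 15²+23² = 754 > 625 = 25² → acute
(186,182,186): 182²+186² = 67720 > 34596 = 186² → acute
(277,174,226): 174²+226² = 81352 > 76729 = 277² → acute
(20,20,25): 20²+20² = 800 > 625 = 25² → acute
(64,260,252): 64²+252² = 67600 = 260² → right
5 of the 6 are acute.

5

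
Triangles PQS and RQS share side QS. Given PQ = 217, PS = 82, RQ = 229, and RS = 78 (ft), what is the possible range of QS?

From triangle PQS: |217 − 82| < QS < 217 + 82, i.e. 135 < QS < 299.
From triangle RQS: 151 < QS < 307.
Both must hold, so QS lies in the intersection.

151 < QS < 299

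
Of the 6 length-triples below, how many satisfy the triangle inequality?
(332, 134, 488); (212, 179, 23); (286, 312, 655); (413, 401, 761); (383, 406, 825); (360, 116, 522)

1

(134,332,488): 134+332 ≤ 488 → not valid
(23,179,212): 23+179 ≤ 212 → not valid
(286,312,655): 286+312 ≤ 655 → not valid
(401,413,761): 401+413 > 761 → valid
(383,406,825): 383+406 ≤ 825 → not valid
(116,360,522): 116+360 ≤ 522 → not valid
1 of the 6 triples forms a triangle.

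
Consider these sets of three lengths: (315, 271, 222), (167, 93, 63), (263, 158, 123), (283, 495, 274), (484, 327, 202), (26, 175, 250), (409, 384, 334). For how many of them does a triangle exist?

(222,271,315): 222+271 > 315 → valid
(63,93,167): 63+93 ≤ 167 → not valid
(123,158,263): 123+158 > 263 → valid
(274,283,495): 274+283 > 495 → valid
(202,327,484): 202+327 > 484 → valid
(26,175,250): 26+175 ≤ 250 → not valid
(334,384,409): 334+384 > 409 → valid
5 of the 7 triples form a triangle.

5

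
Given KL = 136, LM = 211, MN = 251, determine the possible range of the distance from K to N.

0 ≤ KN ≤ 598

The maximum is all hops collinear in one direction: 136 + 211 + 251 = 598.
The longest hop is 251; the others sum to 347. Since 251 ≤ 347, the path can fold back on itself completely, so the minimum distance is 0.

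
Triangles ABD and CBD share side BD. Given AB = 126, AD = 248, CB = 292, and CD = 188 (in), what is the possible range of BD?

From triangle ABD: |126 − 248| < BD < 126 + 248, i.e. 122 < BD < 374.
From triangle CBD: 104 < BD < 480.
Both must hold, so BD lies in the intersection.

122 < BD < 374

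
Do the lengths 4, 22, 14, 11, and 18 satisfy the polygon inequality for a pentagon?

Yes

A pentagon exists iff every side is shorter than the sum of the others — equivalently, the longest side is less than the sum of the rest.
Longest side 22 < 47 (sum of the remaining 4), so yes.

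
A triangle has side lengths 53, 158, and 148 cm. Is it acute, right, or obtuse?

obtuse

Compare the square of the longest side to the sum of squares of the other two: 53² + 148² = 24713 < 24964 = 158².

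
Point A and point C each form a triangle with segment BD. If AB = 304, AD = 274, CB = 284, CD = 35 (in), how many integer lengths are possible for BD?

From triangle ABD: 30 < BD < 578.
From triangle CBD: 249 < BD < 319.
Intersection: 249 < BD < 319, so integers 250 through 318: 69 values.

69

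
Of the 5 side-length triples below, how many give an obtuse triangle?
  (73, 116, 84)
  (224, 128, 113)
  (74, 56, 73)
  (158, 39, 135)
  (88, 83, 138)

(73,116,84): 73²+84² = 12385 < 13456 = 116² → obtuse
(224,128,113): 113²+128² = 29153 < 50176 = 224² → obtuse
(74,56,73): 56²+73² = 8465 > 5476 = 74² → acute
(158,39,135): 39²+135² = 19746 < 24964 = 158² → obtuse
(88,83,138): 83²+88² = 14633 < 19044 = 138² → obtuse
4 of the 5 are obtuse.

4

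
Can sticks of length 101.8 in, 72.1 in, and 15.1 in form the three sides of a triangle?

No

The longest side is 101.8, but the other two sum to only 87.2.
87.2 < 101.8, so the triangle inequality fails.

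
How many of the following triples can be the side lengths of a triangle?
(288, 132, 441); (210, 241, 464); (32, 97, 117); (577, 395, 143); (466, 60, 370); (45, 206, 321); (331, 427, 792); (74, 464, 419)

(132,288,441): 132+288 ≤ 441 → not valid
(210,241,464): 210+241 ≤ 464 → not valid
(32,97,117): 32+97 > 117 → valid
(143,395,577): 143+395 ≤ 577 → not valid
(60,370,466): 60+370 ≤ 466 → not valid
(45,206,321): 45+206 ≤ 321 → not valid
(331,427,792): 331+427 ≤ 792 → not valid
(74,419,464): 74+419 > 464 → valid
2 of the 8 triples form a triangle.

2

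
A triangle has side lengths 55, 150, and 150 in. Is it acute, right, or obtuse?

acute

Compare the square of the longest side to the sum of squares of the other two: 55² + 150² = 25525 > 22500 = 150².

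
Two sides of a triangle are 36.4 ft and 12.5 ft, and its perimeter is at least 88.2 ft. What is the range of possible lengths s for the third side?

Triangle inequality alone gives 23.9 < s < 48.9.
The perimeter condition gives s ≥ 88.2 − 36.4 − 12.5 = 39.3.
Intersecting the two: 39.3 ≤ s < 48.9.

39.3 ≤ s < 48.9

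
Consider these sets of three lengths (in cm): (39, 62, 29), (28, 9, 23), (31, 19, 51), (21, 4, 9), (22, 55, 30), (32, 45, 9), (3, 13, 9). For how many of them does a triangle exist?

(29,39,62): 29+39 > 62 → valid
(9,23,28): 9+23 > 28 → valid
(19,31,51): 19+31 ≤ 51 → not valid
(4,9,21): 4+9 ≤ 21 → not valid
(22,30,55): 22+30 ≤ 55 → not valid
(9,32,45): 9+32 ≤ 45 → not valid
(3,9,13): 3+9 ≤ 13 → not valid
2 of the 7 triples form a triangle.

2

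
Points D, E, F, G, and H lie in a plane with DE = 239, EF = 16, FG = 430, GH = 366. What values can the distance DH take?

0 ≤ DH ≤ 1051

The maximum is all hops collinear in one direction: 239 + 16 + 430 + 366 = 1051.
The longest hop is 430; the others sum to 621. Since 430 ≤ 621, the path can fold back on itself completely, so the minimum distance is 0.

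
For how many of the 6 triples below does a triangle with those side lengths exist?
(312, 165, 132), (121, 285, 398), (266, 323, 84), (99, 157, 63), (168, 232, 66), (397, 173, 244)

5

(132,165,312): 132+165 ≤ 312 → not valid
(121,285,398): 121+285 > 398 → valid
(84,266,323): 84+266 > 323 → valid
(63,99,157): 63+99 > 157 → valid
(66,168,232): 66+168 > 232 → valid
(173,244,397): 173+244 > 397 → valid
5 of the 6 triples form a triangle.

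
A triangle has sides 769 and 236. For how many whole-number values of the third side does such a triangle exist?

The third side lies in the open interval (533, 1005).
Integers from 534 to 1004 inclusive: 1004 − 534 + 1 = 471.

471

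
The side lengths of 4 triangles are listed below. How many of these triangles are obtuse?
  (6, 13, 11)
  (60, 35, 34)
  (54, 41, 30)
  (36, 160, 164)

3

(6,13,11): 6²+11² = 157 < 169 = 13² → obtuse
(60,35,34): 34²+35² = 2381 < 3600 = 60² → obtuse
(54,41,30): 30²+41² = 2581 < 2916 = 54² → obtuse
(36,160,164): 36²+160² = 26896 = 164² → right
3 of the 4 are obtuse.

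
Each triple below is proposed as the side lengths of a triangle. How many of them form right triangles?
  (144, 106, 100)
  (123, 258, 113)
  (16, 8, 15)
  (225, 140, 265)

1

(144,106,100): 100²+106² = 21236 > 20736 = 144² → acute
(123,258,113): 113+123 ≤ 258, not a triangle
(16,8,15): 8²+15² = 289 > 256 = 16² → acute
(225,140,265): 140²+225² = 70225 = 265² → right
1 of the 4 is right.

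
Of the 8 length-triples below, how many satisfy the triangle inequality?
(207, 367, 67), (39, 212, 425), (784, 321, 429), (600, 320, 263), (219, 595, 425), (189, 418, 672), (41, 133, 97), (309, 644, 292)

(67,207,367): 67+207 ≤ 367 → not valid
(39,212,425): 39+212 ≤ 425 → not valid
(321,429,784): 321+429 ≤ 784 → not valid
(263,320,600): 263+320 ≤ 600 → not valid
(219,425,595): 219+425 > 595 → valid
(189,418,672): 189+418 ≤ 672 → not valid
(41,97,133): 41+97 > 133 → valid
(292,309,644): 292+309 ≤ 644 → not valid
2 of the 8 triples form a triangle.

2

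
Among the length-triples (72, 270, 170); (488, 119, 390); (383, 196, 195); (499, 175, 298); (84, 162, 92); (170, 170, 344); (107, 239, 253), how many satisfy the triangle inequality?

(72,170,270): 72+170 ≤ 270 → not valid
(119,390,488): 119+390 > 488 → valid
(195,196,383): 195+196 > 383 → valid
(175,298,499): 175+298 ≤ 499 → not valid
(84,92,162): 84+92 > 162 → valid
(170,170,344): 170+170 ≤ 344 → not valid
(107,239,253): 107+239 > 253 → valid
4 of the 7 triples form a triangle.

4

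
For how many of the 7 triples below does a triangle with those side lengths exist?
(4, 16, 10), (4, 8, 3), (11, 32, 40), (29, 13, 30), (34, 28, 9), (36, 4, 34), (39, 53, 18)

(4,10,16): 4+10 ≤ 16 → not valid
(3,4,8): 3+4 ≤ 8 → not valid
(11,32,40): 11+32 > 40 → valid
(13,29,30): 13+29 > 30 → valid
(9,28,34): 9+28 > 34 → valid
(4,34,36): 4+34 > 36 → valid
(18,39,53): 18+39 > 53 → valid
5 of the 7 triples form a triangle.

5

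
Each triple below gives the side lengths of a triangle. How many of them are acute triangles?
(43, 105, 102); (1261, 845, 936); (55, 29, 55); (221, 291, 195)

3

(43,105,102): 43²+102² = 12253 > 11025 = 105² → acute
(1261,845,936): 845²+936² = 1590121 = 1261² → right
(55,29,55): 29²+55² = 3866 > 3025 = 55² → acute
(221,291,195): 195²+221² = 86866 > 84681 = 291² → acute
3 of the 4 are acute.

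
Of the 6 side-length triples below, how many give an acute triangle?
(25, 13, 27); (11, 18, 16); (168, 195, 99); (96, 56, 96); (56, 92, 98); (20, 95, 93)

(25,13,27): 13²+25² = 794 > 729 = 27² → acute
(11,18,16): 11²+16² = 377 > 324 = 18² → acute
(168,195,99): 99²+168² = 38025 = 195² → right
(96,56,96): 56²+96² = 12352 > 9216 = 96² → acute
(56,92,98): 56²+92² = 11600 > 9604 = 98² → acute
(20,95,93): 20²+93² = 9049 > 9025 = 95² → acute
5 of the 6 are acute.

5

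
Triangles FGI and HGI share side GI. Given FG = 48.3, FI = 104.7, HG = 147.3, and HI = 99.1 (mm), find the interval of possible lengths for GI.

From triangle FGI: |48.3 − 104.7| < GI < 48.3 + 104.7, i.e. 56.4 < GI < 153.0.
From triangle HGI: 48.2 < GI < 246.4.
Both must hold, so GI lies in the intersection.

56.4 < GI < 153.0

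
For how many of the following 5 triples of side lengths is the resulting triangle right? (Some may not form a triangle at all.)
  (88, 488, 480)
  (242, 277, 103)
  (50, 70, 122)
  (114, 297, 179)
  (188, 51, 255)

(88,488,480): 88²+480² = 238144 = 488² → right
(242,277,103): 103²+242² = 69173 < 76729 = 277² → obtuse
(50,70,122): 50+70 ≤ 122, not a triangle
(114,297,179): 114+179 ≤ 297, not a triangle
(188,51,255): 51+188 ≤ 255, not a triangle
1 of the 5 is right.

1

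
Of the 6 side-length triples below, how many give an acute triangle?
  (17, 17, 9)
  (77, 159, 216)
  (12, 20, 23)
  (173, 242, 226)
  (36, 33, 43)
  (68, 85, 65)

(17,17,9): 9²+17² = 370 > 289 = 17² → acute
(77,159,216): 77²+159² = 31210 < 46656 = 216² → obtuse
(12,20,23): 12²+20² = 544 > 529 = 23² → acute
(173,242,226): 173²+226² = 81005 > 58564 = 242² → acute
(36,33,43): 33²+36² = 2385 > 1849 = 43² → acute
(68,85,65): 65²+68² = 8849 > 7225 = 85² → acute
5 of the 6 are acute.

5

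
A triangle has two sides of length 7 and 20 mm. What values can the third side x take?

By the triangle inequality, x must be less than 7 + 20 = 27 and greater than |7 − 20| = 13.

13 < x < 27 (mm)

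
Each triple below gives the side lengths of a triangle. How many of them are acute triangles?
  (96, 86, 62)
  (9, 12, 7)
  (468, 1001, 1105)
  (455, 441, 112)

(96,86,62): 62²+86² = 11240 > 9216 = 96² → acute
(9,12,7): 7²+9² = 130 < 144 = 12² → obtuse
(468,1001,1105): 468²+1001² = 1221025 = 1105² → right
(455,441,112): 112²+441² = 207025 = 455² → right
1 of the 4 is acute.

1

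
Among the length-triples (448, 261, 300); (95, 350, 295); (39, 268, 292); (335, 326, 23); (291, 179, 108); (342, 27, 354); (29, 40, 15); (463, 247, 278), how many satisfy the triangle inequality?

(261,300,448): 261+300 > 448 → valid
(95,295,350): 95+295 > 350 → valid
(39,268,292): 39+268 > 292 → valid
(23,326,335): 23+326 > 335 → valid
(108,179,291): 108+179 ≤ 291 → not valid
(27,342,354): 27+342 > 354 → valid
(15,29,40): 15+29 > 40 → valid
(247,278,463): 247+278 > 463 → valid
7 of the 8 triples form a triangle.

7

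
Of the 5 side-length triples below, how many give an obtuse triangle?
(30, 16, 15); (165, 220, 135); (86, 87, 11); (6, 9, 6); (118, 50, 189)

(30,16,15): 15²+16² = 481 < 900 = 30² → obtuse
(165,220,135): 135²+165² = 45450 < 48400 = 220² → obtuse
(86,87,11): 11²+86² = 7517 < 7569 = 87² → obtuse
(6,9,6): 6²+6² = 72 < 81 = 9² → obtuse
(118,50,189): 50+118 ≤ 189, not a triangle
4 of the 5 are obtuse.

4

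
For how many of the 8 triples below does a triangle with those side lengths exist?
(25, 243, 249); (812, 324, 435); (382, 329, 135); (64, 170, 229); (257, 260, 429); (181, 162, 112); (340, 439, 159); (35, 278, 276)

7

(25,243,249): 25+243 > 249 → valid
(324,435,812): 324+435 ≤ 812 → not valid
(135,329,382): 135+329 > 382 → valid
(64,170,229): 64+170 > 229 → valid
(257,260,429): 257+260 > 429 → valid
(112,162,181): 112+162 > 181 → valid
(159,340,439): 159+340 > 439 → valid
(35,276,278): 35+276 > 278 → valid
7 of the 8 triples form a triangle.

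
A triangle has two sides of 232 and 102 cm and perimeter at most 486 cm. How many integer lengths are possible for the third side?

22

Triangle inequality: 130 < x < 334. Perimeter ≤ 486 gives x ≤ 486 − 232 − 102 = 152.
So 130 < x ≤ 152; integers 131 through 152: 22 values.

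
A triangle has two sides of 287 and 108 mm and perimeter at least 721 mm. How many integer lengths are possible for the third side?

Triangle inequality: 179 < x < 395. Perimeter ≥ 721 gives x ≥ 721 − 287 − 108 = 326.
So 326 ≤ x < 395; integers 326 through 394: 69 values.

69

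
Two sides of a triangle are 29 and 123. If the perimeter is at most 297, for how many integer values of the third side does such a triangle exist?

Triangle inequality: 94 < x < 152. Perimeter ≤ 297 gives x ≤ 297 − 29 − 123 = 145.
So 94 < x ≤ 145; integers 95 through 145: 51 values.

51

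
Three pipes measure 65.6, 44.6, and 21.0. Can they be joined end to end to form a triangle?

No

The two shorter sides sum to 65.6, exactly equal to the longest side 65.6.
That gives only a degenerate (flat) triangle — the inequality must be strict.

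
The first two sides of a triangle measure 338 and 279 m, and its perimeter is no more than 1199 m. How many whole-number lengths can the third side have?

Triangle inequality: 59 < x < 617. Perimeter ≤ 1199 gives x ≤ 1199 − 338 − 279 = 582.
So 59 < x ≤ 582; integers 60 through 582: 523 values.

523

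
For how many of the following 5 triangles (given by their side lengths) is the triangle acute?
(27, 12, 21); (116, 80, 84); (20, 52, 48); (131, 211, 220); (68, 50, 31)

(27,12,21): 12²+21² = 585 < 729 = 27² → obtuse
(116,80,84): 80²+84² = 13456 = 116² → right
(20,52,48): 20²+48² = 2704 = 52² → right
(131,211,220): 131²+211² = 61682 > 48400 = 220² → acute
(68,50,31): 31²+50² = 3461 < 4624 = 68² → obtuse
1 of the 5 is acute.

1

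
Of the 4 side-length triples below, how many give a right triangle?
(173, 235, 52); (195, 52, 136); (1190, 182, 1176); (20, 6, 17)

(173,235,52): 52+173 ≤ 235, not a triangle
(195,52,136): 52+136 ≤ 195, not a triangle
(1190,182,1176): 182²+1176² = 1416100 = 1190² → right
(20,6,17): 6²+17² = 325 < 400 = 20² → obtuse
1 of the 4 is right.

1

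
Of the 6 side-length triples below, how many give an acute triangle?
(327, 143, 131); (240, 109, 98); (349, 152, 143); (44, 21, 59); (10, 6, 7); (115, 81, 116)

(327,143,131): 131+143 ≤ 327, not a triangle
(240,109,98): 98+109 ≤ 240, not a triangle
(349,152,143): 143+152 ≤ 349, not a triangle
(44,21,59): 21²+44² = 2377 < 3481 = 59² → obtuse
(10,6,7): 6²+7² = 85 < 100 = 10² → obtuse
(115,81,116): 81²+115² = 19786 > 13456 = 116² → acute
1 of the 6 is acute.

1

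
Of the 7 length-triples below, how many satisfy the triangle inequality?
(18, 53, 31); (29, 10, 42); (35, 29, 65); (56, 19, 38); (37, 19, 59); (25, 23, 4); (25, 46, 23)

(18,31,53): 18+31 ≤ 53 → not valid
(10,29,42): 10+29 ≤ 42 → not valid
(29,35,65): 29+35 ≤ 65 → not valid
(19,38,56): 19+38 > 56 → valid
(19,37,59): 19+37 ≤ 59 → not valid
(4,23,25): 4+23 > 25 → valid
(23,25,46): 23+25 > 46 → valid
3 of the 7 triples form a triangle.

3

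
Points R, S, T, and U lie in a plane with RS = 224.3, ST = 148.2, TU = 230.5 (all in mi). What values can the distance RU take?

0 ≤ RU ≤ 603.0 mi

The maximum is all hops collinear in one direction: 224.3 + 148.2 + 230.5 = 603.0.
The longest hop is 230.5; the others sum to 372.5. Since 230.5 ≤ 372.5, the path can fold back on itself completely, so the minimum distance is 0.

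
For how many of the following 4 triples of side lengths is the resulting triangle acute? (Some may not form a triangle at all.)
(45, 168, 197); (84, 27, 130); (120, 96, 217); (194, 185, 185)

(45,168,197): 45²+168² = 30249 < 38809 = 197² → obtuse
(84,27,130): 27+84 ≤ 130, not a triangle
(120,96,217): 96+120 ≤ 217, not a triangle
(194,185,185): 185²+185² = 68450 > 37636 = 194² → acute
1 of the 4 is acute.

1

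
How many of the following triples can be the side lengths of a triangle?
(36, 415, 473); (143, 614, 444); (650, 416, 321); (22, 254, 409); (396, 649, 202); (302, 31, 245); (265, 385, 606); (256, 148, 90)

(36,415,473): 36+415 ≤ 473 → not valid
(143,444,614): 143+444 ≤ 614 → not valid
(321,416,650): 321+416 > 650 → valid
(22,254,409): 22+254 ≤ 409 → not valid
(202,396,649): 202+396 ≤ 649 → not valid
(31,245,302): 31+245 ≤ 302 → not valid
(265,385,606): 265+385 > 606 → valid
(90,148,256): 90+148 ≤ 256 → not valid
2 of the 8 triples form a triangle.

2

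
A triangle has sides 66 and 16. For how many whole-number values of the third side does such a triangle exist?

31

The third side lies in the open interval (50, 82).
Integers from 51 to 81 inclusive: 81 − 51 + 1 = 31.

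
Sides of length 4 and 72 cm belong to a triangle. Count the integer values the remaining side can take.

7

The third side lies in the open interval (68, 76).
Integers from 69 to 75 inclusive: 75 − 69 + 1 = 7.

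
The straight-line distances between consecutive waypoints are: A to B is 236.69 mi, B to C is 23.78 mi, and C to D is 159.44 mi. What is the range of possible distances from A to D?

53.47 ≤ AD ≤ 419.91 mi

The maximum is all hops collinear in one direction: 236.69 + 23.78 + 159.44 = 419.91.
The longest hop is 236.69; the others sum to 183.22. Folding the others back against it leaves at least 236.69 − 183.22 = 53.47.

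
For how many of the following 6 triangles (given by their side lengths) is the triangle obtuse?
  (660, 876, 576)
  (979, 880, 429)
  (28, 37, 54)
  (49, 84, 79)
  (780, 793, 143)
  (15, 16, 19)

(660,876,576): 576²+660² = 767376 = 876² → right
(979,880,429): 429²+880² = 958441 = 979² → right
(28,37,54): 28²+37² = 2153 < 2916 = 54² → obtuse
(49,84,79): 49²+79² = 8642 > 7056 = 84² → acute
(780,793,143): 143²+780² = 628849 = 793² → right
(15,16,19): 15²+16² = 481 > 361 = 19² → acute
1 of the 6 is obtuse.

1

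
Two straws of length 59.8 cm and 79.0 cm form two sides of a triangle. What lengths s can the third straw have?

By the triangle inequality, s must be less than 59.8 + 79.0 = 138.8 and greater than |59.8 − 79.0| = 19.2.

19.2 < s < 138.8 (cm)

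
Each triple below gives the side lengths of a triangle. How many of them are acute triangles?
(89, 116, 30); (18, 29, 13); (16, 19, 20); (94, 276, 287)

(89,116,30): 30²+89² = 8821 < 13456 = 116² → obtuse
(18,29,13): 13²+18² = 493 < 841 = 29² → obtuse
(16,19,20): 16²+19² = 617 > 400 = 20² → acute
(94,276,287): 94²+276² = 85012 > 82369 = 287² → acute
2 of the 4 are acute.

2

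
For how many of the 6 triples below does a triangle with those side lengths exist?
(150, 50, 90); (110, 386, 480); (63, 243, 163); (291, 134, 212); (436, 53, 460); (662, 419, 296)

(50,90,150): 50+90 ≤ 150 → not valid
(110,386,480): 110+386 > 480 → valid
(63,163,243): 63+163 ≤ 243 → not valid
(134,212,291): 134+212 > 291 → valid
(53,436,460): 53+436 > 460 → valid
(296,419,662): 296+419 > 662 → valid
4 of the 6 triples form a triangle.

4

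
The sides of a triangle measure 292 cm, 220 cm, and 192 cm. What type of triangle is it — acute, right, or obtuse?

Compare the square of the longest side to the sum of squares of the other two: 192² + 220² = 85264 = 292².

right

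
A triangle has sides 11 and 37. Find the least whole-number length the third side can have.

27

The third side must be strictly greater than |11 − 37| = 26.
The smallest integer above 26 is 27.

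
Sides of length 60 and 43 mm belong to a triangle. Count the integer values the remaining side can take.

85

The third side lies in the open interval (17, 103).
Integers from 18 to 102 inclusive: 102 − 18 + 1 = 85.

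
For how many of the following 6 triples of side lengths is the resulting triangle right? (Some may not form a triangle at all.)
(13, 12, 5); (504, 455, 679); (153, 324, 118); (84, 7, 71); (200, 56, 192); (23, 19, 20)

3

(13,12,5): 5²+12² = 169 = 13² → right
(504,455,679): 455²+504² = 461041 = 679² → right
(153,324,118): 118+153 ≤ 324, not a triangle
(84,7,71): 7+71 ≤ 84, not a triangle
(200,56,192): 56²+192² = 40000 = 200² → right
(23,19,20): 19²+20² = 761 > 529 = 23² → acute
3 of the 6 are right.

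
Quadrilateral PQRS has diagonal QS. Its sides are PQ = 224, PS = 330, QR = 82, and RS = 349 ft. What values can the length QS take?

267 < QS < 431

From triangle PQS: |224 − 330| < QS < 224 + 330, i.e. 106 < QS < 554.
From triangle RQS: 267 < QS < 431.
Both must hold, so QS lies in the intersection.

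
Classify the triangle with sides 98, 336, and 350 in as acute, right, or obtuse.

right

Compare the square of the longest side to the sum of squares of the other two: 98² + 336² = 122500 = 350².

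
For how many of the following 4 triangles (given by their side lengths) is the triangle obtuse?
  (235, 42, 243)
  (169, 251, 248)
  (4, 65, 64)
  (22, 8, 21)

2

(235,42,243): 42²+235² = 56989 < 59049 = 243² → obtuse
(169,251,248): 169²+248² = 90065 > 63001 = 251² → acute
(4,65,64): 4²+64² = 4112 < 4225 = 65² → obtuse
(22,8,21): 8²+21² = 505 > 484 = 22² → acute
2 of the 4 are obtuse.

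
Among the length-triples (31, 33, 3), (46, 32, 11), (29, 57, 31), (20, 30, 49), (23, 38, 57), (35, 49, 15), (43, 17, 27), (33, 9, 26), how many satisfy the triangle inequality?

(3,31,33): 3+31 > 33 → valid
(11,32,46): 11+32 ≤ 46 → not valid
(29,31,57): 29+31 > 57 → valid
(20,30,49): 20+30 > 49 → valid
(23,38,57): 23+38 > 57 → valid
(15,35,49): 15+35 > 49 → valid
(17,27,43): 17+27 > 43 → valid
(9,26,33): 9+26 > 33 → valid
7 of the 8 triples form a triangle.

7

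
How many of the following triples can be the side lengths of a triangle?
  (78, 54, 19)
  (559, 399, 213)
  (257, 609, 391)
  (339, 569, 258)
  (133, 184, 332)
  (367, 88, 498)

(19,54,78): 19+54 ≤ 78 → not valid
(213,399,559): 213+399 > 559 → valid
(257,391,609): 257+391 > 609 → valid
(258,339,569): 258+339 > 569 → valid
(133,184,332): 133+184 ≤ 332 → not valid
(88,367,498): 88+367 ≤ 498 → not valid
3 of the 6 triples form a triangle.

3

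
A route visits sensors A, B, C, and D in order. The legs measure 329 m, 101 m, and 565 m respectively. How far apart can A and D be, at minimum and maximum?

135 ≤ AD ≤ 995 m

The maximum is all hops collinear in one direction: 329 + 101 + 565 = 995.
The longest hop is 565; the others sum to 430. Folding the others back against it leaves at least 565 − 430 = 135.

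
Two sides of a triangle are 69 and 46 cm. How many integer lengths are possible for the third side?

91

The third side lies in the open interval (23, 115).
Integers from 24 to 114 inclusive: 114 − 24 + 1 = 91.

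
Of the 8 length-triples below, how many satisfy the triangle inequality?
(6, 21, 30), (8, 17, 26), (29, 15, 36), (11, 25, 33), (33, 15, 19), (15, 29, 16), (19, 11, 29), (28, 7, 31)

(6,21,30): 6+21 ≤ 30 → not valid
(8,17,26): 8+17 ≤ 26 → not valid
(15,29,36): 15+29 > 36 → valid
(11,25,33): 11+25 > 33 → valid
(15,19,33): 15+19 > 33 → valid
(15,16,29): 15+16 > 29 → valid
(11,19,29): 11+19 > 29 → valid
(7,28,31): 7+28 > 31 → valid
6 of the 8 triples form a triangle.

6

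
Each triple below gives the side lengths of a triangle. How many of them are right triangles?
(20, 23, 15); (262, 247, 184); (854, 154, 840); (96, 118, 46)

(20,23,15): 15²+20² = 625 > 529 = 23² → acute
(262,247,184): 184²+247² = 94865 > 68644 = 262² → acute
(854,154,840): 154²+840² = 729316 = 854² → right
(96,118,46): 46²+96² = 11332 < 13924 = 118² → obtuse
1 of the 4 is right.

1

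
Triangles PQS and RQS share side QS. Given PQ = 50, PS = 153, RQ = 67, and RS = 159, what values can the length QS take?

103 < QS < 203

From triangle PQS: |50 − 153| < QS < 50 + 153, i.e. 103 < QS < 203.
From triangle RQS: 92 < QS < 226.
Both must hold, so QS lies in the intersection.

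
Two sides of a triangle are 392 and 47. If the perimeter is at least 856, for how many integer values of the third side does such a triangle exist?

22

Triangle inequality: 345 < x < 439. Perimeter ≥ 856 gives x ≥ 856 − 392 − 47 = 417.
So 417 ≤ x < 439; integers 417 through 438: 22 values.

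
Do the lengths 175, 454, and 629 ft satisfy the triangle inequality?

The two shorter sides sum to 629, exactly equal to the longest side 629.
That gives only a degenerate (flat) triangle — the inequality must be strict.

No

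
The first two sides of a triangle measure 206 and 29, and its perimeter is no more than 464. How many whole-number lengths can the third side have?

Triangle inequality: 177 < x < 235. Perimeter ≤ 464 gives x ≤ 464 − 206 − 29 = 229.
So 177 < x ≤ 229; integers 178 through 229: 52 values.

52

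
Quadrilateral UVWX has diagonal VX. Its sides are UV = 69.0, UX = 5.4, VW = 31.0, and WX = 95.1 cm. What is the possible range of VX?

64.1 < VX < 74.4

From triangle UVX: |69.0 − 5.4| < VX < 69.0 + 5.4, i.e. 63.6 < VX < 74.4.
From triangle WVX: 64.1 < VX < 126.1.
Both must hold, so VX lies in the intersection.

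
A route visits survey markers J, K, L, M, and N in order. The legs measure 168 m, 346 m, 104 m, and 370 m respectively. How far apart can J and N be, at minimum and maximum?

0 ≤ JN ≤ 988 m

The maximum is all hops collinear in one direction: 168 + 346 + 104 + 370 = 988.
The longest hop is 370; the others sum to 618. Since 370 ≤ 618, the path can fold back on itself completely, so the minimum distance is 0.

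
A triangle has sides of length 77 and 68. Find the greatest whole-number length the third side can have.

The third side must be strictly less than 77 + 68 = 145.
The largest integer below 145 is 144.

144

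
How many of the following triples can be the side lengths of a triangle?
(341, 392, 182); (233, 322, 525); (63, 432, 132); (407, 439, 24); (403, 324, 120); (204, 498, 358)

4

(182,341,392): 182+341 > 392 → valid
(233,322,525): 233+322 > 525 → valid
(63,132,432): 63+132 ≤ 432 → not valid
(24,407,439): 24+407 ≤ 439 → not valid
(120,324,403): 120+324 > 403 → valid
(204,358,498): 204+358 > 498 → valid
4 of the 6 triples form a triangle.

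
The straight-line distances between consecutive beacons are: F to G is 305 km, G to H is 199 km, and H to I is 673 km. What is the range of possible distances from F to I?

169 ≤ FI ≤ 1177 km

The maximum is all hops collinear in one direction: 305 + 199 + 673 = 1177.
The longest hop is 673; the others sum to 504. Folding the others back against it leaves at least 673 − 504 = 169.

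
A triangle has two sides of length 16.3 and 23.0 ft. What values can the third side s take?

By the triangle inequality, s must be less than 16.3 + 23.0 = 39.3 and greater than |16.3 − 23.0| = 6.7.

6.7 < s < 39.3 (ft)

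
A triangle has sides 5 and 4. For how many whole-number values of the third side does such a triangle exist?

The third side lies in the open interval (1, 9).
Integers from 2 to 8 inclusive: 8 − 2 + 1 = 7.

7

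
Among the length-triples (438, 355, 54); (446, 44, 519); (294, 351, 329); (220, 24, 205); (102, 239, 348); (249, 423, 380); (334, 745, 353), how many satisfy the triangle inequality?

(54,355,438): 54+355 ≤ 438 → not valid
(44,446,519): 44+446 ≤ 519 → not valid
(294,329,351): 294+329 > 351 → valid
(24,205,220): 24+205 > 220 → valid
(102,239,348): 102+239 ≤ 348 → not valid
(249,380,423): 249+380 > 423 → valid
(334,353,745): 334+353 ≤ 745 → not valid
3 of the 7 triples form a triangle.

3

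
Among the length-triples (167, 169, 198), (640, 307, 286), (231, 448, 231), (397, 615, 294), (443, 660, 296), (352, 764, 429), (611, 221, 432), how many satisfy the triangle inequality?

(167,169,198): 167+169 > 198 → valid
(286,307,640): 286+307 ≤ 640 → not valid
(231,231,448): 231+231 > 448 → valid
(294,397,615): 294+397 > 615 → valid
(296,443,660): 296+443 > 660 → valid
(352,429,764): 352+429 > 764 → valid
(221,432,611): 221+432 > 611 → valid
6 of the 7 triples form a triangle.

6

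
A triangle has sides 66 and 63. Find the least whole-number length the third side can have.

The third side must be strictly greater than |66 − 63| = 3.
The smallest integer above 3 is 4.

4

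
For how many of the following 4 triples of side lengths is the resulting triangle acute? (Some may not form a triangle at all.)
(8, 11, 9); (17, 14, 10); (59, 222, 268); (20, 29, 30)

3

(8,11,9): 8²+9² = 145 > 121 = 11² → acute
(17,14,10): 10²+14² = 296 > 289 = 17² → acute
(59,222,268): 59²+222² = 52765 < 71824 = 268² → obtuse
(20,29,30): 20²+29² = 1241 > 900 = 30² → acute
3 of the 4 are acute.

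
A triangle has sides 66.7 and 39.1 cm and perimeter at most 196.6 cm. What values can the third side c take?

27.6 < c ≤ 90.8

Triangle inequality alone gives 27.6 < c < 105.8.
The perimeter condition gives c ≤ 196.6 − 66.7 − 39.1 = 90.8.
Intersecting the two: 27.6 < c ≤ 90.8.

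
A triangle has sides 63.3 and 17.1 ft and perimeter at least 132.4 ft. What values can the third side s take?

Triangle inequality alone gives 46.2 < s < 80.4.
The perimeter condition gives s ≥ 132.4 − 63.3 − 17.1 = 52.0.
Intersecting the two: 52.0 ≤ s < 80.4.

52.0 ≤ s < 80.4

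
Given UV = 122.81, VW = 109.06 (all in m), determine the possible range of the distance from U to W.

By the triangle inequality, |122.81 − 109.06| ≤ UW ≤ 122.81 + 109.06.

13.75 ≤ UW ≤ 231.87 m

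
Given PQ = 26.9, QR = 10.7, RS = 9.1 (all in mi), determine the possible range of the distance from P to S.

The maximum is all hops collinear in one direction: 26.9 + 10.7 + 9.1 = 46.7.
The longest hop is 26.9; the others sum to 19.8. Folding the others back against it leaves at least 26.9 − 19.8 = 7.1.

7.1 ≤ PS ≤ 46.7 mi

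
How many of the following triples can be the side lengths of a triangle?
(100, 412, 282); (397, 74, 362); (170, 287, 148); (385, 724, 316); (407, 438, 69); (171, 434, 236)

3

(100,282,412): 100+282 ≤ 412 → not valid
(74,362,397): 74+362 > 397 → valid
(148,170,287): 148+170 > 287 → valid
(316,385,724): 316+385 ≤ 724 → not valid
(69,407,438): 69+407 > 438 → valid
(171,236,434): 171+236 ≤ 434 → not valid
3 of the 6 triples form a triangle.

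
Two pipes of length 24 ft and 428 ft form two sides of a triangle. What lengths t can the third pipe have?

By the triangle inequality, t must be less than 24 + 428 = 452 and greater than |24 − 428| = 404.

404 < t < 452 (ft)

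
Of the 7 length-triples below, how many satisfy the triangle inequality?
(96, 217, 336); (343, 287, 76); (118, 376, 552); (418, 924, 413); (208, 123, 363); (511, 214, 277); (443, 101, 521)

2

(96,217,336): 96+217 ≤ 336 → not valid
(76,287,343): 76+287 > 343 → valid
(118,376,552): 118+376 ≤ 552 → not valid
(413,418,924): 413+418 ≤ 924 → not valid
(123,208,363): 123+208 ≤ 363 → not valid
(214,277,511): 214+277 ≤ 511 → not valid
(101,443,521): 101+443 > 521 → valid
2 of the 7 triples form a triangle.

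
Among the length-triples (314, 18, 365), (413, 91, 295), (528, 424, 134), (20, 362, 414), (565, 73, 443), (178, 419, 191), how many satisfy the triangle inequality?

(18,314,365): 18+314 ≤ 365 → not valid
(91,295,413): 91+295 ≤ 413 → not valid
(134,424,528): 134+424 > 528 → valid
(20,362,414): 20+362 ≤ 414 → not valid
(73,443,565): 73+443 ≤ 565 → not valid
(178,191,419): 178+191 ≤ 419 → not valid
1 of the 6 triples forms a triangle.

1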